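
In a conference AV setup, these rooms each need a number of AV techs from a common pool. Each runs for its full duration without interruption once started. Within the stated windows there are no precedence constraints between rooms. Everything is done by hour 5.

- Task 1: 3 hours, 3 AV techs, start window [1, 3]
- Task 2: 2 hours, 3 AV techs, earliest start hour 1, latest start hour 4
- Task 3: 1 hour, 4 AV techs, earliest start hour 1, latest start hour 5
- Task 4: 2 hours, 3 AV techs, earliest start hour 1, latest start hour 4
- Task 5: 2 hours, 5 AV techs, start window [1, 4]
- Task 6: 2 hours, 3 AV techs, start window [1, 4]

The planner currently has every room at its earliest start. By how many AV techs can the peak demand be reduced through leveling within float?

12

Early-start peak: h1:21  h2:17  h3:3  h4:0  h5:0 ⇒ 21.
Leveled (Task 1@1, Task 2@1, Task 3@3, Task 4@1, Task 5@4, Task 6@4): h1:9  h2:9  h3:7  h4:8  h5:8 ⇒ 9.
Reduction 21 − 9 = 12.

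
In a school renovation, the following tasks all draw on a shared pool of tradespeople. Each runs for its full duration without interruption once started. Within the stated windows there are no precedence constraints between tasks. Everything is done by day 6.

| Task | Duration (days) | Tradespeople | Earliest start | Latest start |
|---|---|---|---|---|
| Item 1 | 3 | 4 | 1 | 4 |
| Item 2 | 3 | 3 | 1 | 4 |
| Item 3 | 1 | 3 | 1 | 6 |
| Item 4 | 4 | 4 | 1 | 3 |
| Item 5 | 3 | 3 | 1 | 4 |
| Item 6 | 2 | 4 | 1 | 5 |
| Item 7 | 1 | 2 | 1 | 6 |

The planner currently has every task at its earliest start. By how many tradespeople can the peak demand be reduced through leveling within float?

12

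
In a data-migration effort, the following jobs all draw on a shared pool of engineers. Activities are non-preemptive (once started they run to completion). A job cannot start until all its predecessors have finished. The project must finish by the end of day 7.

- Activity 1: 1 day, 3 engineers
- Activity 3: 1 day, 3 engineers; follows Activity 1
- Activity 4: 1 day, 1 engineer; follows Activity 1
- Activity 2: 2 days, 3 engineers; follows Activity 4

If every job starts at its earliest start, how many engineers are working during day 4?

3

At early start, day 4 has: Activity 2.
Demand: 3 = 3.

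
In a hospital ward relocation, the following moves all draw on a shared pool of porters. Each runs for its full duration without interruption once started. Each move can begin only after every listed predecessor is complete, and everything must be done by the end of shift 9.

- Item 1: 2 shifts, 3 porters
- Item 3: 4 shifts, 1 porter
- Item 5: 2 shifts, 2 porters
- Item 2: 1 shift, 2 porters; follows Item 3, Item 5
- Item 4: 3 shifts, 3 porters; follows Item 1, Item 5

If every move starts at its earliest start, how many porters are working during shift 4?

4

At early start, shift 4 has: Item 3, Item 4.
Demand: 1 + 3 = 4.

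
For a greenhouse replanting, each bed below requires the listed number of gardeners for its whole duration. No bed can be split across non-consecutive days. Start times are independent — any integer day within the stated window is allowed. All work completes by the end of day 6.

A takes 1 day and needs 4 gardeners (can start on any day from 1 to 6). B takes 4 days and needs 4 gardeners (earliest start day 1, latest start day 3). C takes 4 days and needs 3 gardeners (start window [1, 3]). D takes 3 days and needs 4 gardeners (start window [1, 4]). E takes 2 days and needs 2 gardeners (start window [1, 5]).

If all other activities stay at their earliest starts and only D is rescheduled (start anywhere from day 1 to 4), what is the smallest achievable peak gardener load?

13

D@1: d1:17  d2:13  d3:11  d4:7  d5:0  d6:0 → peak 17
D@2: d1:13  d2:13  d3:11  d4:11  d5:0  d6:0 → peak 13
D@3: d1:13  d2:9  d3:11  d4:11  d5:4  d6:0 → peak 13
D@4: d1:13  d2:9  d3:7  d4:11  d5:4  d6:4 → peak 13
Best is D@2, peak 13.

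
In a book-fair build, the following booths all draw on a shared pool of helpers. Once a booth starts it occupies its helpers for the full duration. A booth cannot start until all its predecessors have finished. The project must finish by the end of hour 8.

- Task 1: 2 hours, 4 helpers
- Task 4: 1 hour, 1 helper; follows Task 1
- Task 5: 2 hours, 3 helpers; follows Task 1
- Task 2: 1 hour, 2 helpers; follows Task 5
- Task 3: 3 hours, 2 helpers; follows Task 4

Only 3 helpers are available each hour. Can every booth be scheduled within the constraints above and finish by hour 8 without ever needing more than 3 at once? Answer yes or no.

no

The minimum achievable peak is 4; 3 < 4, so no feasible schedule stays within the cap.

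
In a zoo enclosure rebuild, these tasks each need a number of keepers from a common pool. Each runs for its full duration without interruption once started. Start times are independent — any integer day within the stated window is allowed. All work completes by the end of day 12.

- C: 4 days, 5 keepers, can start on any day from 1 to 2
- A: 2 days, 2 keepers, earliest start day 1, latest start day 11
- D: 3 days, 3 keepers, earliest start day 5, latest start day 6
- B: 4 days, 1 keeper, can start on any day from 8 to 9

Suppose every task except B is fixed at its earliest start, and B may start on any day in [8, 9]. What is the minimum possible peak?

7

B@8: d1:7  d2:7  d3:5  d4:5  d5:3  d6:3  d7:3  d8:1  d9:1  d10:1  d11:1  d12:0 → peak 7
B@9: d1:7  d2:7  d3:5  d4:5  d5:3  d6:3  d7:3  d8:0  d9:1  d10:1  d11:1  d12:1 → peak 7
Best is B@8, peak 7.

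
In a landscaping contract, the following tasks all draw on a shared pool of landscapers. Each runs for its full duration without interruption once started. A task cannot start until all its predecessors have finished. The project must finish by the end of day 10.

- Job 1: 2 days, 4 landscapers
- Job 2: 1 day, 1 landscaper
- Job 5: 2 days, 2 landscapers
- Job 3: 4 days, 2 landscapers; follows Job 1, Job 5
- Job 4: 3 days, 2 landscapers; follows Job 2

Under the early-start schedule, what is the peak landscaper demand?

8

Early-start schedule: Job 1@1, Job 2@1, Job 5@1, Job 3@3, Job 4@2.
Load per day: day 1: 7, day 2: 8, day 3: 4, day 4: 4, day 5: 2, day 6: 2, day 7: 0, day 8: 0, day 9: 0, day 10: 0.
Peak is 8.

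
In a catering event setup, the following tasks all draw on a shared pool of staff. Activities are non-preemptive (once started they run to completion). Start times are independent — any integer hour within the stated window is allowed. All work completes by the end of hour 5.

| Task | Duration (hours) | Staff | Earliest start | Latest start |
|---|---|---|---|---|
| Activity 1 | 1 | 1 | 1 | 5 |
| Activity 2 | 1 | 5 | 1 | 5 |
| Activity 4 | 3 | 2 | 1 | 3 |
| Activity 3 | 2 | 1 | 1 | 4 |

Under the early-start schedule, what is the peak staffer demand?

9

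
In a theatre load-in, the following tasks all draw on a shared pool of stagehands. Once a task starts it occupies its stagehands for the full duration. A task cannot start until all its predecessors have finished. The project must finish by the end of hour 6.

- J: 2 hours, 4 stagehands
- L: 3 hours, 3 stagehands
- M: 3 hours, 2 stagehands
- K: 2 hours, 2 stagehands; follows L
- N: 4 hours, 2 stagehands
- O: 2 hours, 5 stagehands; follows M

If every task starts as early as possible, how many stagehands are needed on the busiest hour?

11

Early-start schedule: J@1, L@1, M@1, K@4, N@1, O@4.
Load per hour: hour 1: 11, hour 2: 11, hour 3: 7, hour 4: 9, hour 5: 7, hour 6: 0.
Peak is 11.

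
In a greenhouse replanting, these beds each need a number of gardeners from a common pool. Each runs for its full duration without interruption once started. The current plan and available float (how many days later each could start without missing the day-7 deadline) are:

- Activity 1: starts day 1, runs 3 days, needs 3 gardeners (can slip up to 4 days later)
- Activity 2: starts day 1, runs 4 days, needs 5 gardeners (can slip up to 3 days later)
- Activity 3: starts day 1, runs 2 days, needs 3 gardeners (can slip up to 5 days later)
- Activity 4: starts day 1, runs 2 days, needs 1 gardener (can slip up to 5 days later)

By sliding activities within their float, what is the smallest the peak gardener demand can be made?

6

Early-start (Activity 1@1, Activity 2@1, Activity 3@1, Activity 4@1) gives peak 12: d1:12  d2:12  d3:8  d4:5  d5:0  d6:0  d7:0.
Shift Activity 2→4, Activity 4→3.
Schedule Activity 1@1, Activity 2@4, Activity 3@1, Activity 4@3: d1:6  d2:6  d3:4  d4:6  d5:5  d6:5  d7:5 — peak 6.
Total gardener-days = 37 over 7 days ⇒ peak ≥ ⌈37/7⌉ = 6, so 6 is optimal.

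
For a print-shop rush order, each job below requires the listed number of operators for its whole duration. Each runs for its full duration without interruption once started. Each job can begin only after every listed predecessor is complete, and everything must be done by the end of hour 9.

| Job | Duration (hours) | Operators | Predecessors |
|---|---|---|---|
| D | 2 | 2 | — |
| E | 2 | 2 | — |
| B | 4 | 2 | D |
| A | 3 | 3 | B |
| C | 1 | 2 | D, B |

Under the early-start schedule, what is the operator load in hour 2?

4

At early start, hour 2 has: D, E.
Demand: 2 + 2 = 4.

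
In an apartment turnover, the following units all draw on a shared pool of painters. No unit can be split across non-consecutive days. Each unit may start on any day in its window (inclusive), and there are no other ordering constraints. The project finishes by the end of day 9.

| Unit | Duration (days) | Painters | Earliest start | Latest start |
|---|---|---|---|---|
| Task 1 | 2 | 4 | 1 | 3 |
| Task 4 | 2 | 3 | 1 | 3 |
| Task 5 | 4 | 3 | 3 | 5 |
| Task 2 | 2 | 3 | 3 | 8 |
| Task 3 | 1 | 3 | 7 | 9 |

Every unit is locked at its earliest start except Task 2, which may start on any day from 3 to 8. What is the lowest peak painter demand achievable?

7

Task 2@3: d1:7  d2:7  d3:6  d4:6  d5:3  d6:3  d7:3  d8:0  d9:0 → peak 7
Task 2@4: d1:7  d2:7  d3:3  d4:6  d5:6  d6:3  d7:3  d8:0  d9:0 → peak 7
Task 2@5: d1:7  d2:7  d3:3  d4:3  d5:6  d6:6  d7:3  d8:0  d9:0 → peak 7
Task 2@6: d1:7  d2:7  d3:3  d4:3  d5:3  d6:6  d7:6  d8:0  d9:0 → peak 7
Task 2@7: d1:7  d2:7  d3:3  d4:3  d5:3  d6:3  d7:6  d8:3  d9:0 → peak 7
Task 2@8: d1:7  d2:7  d3:3  d4:3  d5:3  d6:3  d7:3  d8:3  d9:3 → peak 7
Best is Task 2@3, peak 7.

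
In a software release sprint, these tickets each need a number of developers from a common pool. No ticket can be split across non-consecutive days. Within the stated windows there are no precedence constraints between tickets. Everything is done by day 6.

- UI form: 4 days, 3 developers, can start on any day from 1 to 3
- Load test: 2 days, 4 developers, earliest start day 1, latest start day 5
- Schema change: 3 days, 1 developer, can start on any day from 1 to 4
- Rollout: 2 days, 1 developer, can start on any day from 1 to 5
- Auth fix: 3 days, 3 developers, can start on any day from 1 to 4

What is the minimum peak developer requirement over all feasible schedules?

6

Early-start (UI form@1, Load test@1, Schema change@1, Rollout@1, Auth fix@1) gives peak 12: d1:12  d2:12  d3:7  d4:3  d5:0  d6:0.
Shift Load test→5, Schema change→4, Rollout→4.
Schedule UI form@1, Load test@5, Schema change@4, Rollout@4, Auth fix@1: d1:6  d2:6  d3:6  d4:5  d5:6  d6:5 — peak 6.
Total developer-days = 34 over 6 days ⇒ peak ≥ ⌈34/6⌉ = 6, so 6 is optimal.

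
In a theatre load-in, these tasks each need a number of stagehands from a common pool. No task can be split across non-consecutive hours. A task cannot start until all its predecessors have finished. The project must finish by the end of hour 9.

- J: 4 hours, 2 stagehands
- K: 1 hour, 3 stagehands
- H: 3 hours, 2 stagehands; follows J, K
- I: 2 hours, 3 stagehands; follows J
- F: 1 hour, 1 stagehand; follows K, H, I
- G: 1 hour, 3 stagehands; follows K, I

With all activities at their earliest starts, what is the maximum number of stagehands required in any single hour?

Early-start schedule: J@1, K@1, H@5, I@5, F@8, G@7.
Load per hour: hour 1: 5, hour 2: 2, hour 3: 2, hour 4: 2, hour 5: 5, hour 6: 5, hour 7: 5, hour 8: 1, hour 9: 0.
Peak is 5.

5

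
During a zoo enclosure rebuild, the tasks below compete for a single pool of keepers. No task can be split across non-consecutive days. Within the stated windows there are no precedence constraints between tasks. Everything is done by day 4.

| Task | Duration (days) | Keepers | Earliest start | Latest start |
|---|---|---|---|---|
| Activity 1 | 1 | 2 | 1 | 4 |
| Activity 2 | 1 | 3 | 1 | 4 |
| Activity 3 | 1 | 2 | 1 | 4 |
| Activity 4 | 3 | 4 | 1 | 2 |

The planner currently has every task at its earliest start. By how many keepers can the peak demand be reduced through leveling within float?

Early-start peak: d1:11  d2:4  d3:4  d4:0 ⇒ 11.
Leveled (Activity 1@1, Activity 2@1, Activity 3@2, Activity 4@2): d1:5  d2:6  d3:4  d4:4 ⇒ 6.
Reduction 11 − 6 = 5.

5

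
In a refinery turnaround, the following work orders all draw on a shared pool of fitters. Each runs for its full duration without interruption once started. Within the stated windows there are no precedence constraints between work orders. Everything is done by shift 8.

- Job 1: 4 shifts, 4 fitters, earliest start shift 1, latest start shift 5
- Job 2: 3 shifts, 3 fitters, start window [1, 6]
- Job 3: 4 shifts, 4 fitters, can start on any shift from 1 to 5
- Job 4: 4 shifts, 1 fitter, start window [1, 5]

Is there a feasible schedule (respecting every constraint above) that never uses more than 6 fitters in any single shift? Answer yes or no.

no

The minimum achievable peak is 7; 6 < 7, so no feasible schedule stays within the cap.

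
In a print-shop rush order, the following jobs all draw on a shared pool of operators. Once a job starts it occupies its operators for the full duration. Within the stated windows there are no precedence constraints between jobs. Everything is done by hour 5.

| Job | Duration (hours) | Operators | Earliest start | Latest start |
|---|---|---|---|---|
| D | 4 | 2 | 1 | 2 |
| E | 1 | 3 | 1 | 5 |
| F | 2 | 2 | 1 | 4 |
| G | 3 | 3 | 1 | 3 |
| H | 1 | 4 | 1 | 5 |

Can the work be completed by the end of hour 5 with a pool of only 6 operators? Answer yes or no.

no

The minimum achievable peak is 7; 6 < 7, so no feasible schedule stays within the cap.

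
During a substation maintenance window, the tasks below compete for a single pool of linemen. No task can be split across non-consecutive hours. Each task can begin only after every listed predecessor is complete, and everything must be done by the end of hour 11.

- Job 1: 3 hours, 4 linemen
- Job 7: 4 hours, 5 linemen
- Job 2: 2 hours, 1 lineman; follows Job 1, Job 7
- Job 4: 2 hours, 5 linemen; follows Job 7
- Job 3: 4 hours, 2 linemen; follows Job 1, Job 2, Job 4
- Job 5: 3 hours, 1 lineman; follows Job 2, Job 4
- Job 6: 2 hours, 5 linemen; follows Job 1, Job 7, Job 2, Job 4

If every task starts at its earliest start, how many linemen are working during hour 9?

3

At early start, hour 9 has: Job 3, Job 5.
Demand: 2 + 1 = 3.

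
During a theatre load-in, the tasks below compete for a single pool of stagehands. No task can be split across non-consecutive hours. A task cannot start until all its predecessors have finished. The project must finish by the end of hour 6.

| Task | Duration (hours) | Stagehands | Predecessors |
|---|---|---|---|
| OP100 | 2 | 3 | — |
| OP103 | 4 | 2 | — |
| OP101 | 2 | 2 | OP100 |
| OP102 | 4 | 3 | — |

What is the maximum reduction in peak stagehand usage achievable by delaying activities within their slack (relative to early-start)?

Early-start peak: h1:8  h2:8  h3:7  h4:7  h5:0  h6:0 ⇒ 8.
Leveled (OP100@1, OP103@1, OP101@5, OP102@3): h1:5  h2:5  h3:5  h4:5  h5:5  h6:5 ⇒ 5.
Reduction 8 − 5 = 3.

3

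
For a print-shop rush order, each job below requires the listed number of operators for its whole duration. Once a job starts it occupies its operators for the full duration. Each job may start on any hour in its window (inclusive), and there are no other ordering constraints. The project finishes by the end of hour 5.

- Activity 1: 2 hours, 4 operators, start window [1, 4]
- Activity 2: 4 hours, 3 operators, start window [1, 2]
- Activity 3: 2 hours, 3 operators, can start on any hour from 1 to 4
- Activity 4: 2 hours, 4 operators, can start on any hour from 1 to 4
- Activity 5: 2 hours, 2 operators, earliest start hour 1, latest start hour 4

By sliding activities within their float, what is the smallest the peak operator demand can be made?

10

Early-start (Activity 1@1, Activity 2@1, Activity 3@1, Activity 4@1, Activity 5@1) gives peak 16: h1:16  h2:16  h3:3  h4:3  h5:0.
Shift Activity 4→3, Activity 5→3.
Schedule Activity 1@1, Activity 2@1, Activity 3@1, Activity 4@3, Activity 5@3: h1:10  h2:10  h3:9  h4:9  h5:0 — peak 10.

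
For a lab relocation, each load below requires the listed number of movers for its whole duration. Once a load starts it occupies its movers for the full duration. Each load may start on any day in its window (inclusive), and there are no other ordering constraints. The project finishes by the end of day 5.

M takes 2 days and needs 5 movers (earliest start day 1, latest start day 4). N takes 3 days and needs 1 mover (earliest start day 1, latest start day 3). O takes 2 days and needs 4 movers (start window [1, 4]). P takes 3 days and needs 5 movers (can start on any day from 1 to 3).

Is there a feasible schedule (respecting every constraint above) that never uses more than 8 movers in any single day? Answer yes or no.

The minimum achievable peak is 9; 8 < 9, so no feasible schedule stays within the cap.

no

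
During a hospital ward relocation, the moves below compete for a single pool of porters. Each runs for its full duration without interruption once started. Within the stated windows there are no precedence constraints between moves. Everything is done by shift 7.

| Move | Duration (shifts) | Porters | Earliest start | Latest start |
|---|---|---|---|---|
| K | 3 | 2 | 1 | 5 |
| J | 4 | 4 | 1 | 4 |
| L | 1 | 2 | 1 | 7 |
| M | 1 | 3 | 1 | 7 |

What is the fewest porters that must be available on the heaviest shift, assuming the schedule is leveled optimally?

5

Early-start (K@1, J@1, L@1, M@1) gives peak 11: s1:11  s2:6  s3:6  s4:4  s5:0  s6:0  s7:0.
Shift J→4, M→2.
Schedule K@1, J@4, L@1, M@2: s1:4  s2:5  s3:2  s4:4  s5:4  s6:4  s7:4 — peak 5.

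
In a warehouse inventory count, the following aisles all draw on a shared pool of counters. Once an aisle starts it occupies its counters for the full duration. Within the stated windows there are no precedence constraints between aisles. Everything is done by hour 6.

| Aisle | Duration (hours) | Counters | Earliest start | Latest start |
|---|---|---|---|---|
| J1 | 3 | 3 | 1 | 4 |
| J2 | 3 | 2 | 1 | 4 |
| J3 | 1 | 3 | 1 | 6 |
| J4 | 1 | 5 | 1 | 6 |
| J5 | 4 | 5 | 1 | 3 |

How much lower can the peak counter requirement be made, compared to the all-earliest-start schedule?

10

Early-start peak: h1:18  h2:10  h3:10  h4:5  h5:0  h6:0 ⇒ 18.
Leveled (J1@1, J2@4, J3@1, J4@2, J5@3): h1:6  h2:8  h3:8  h4:7  h5:7  h6:7 ⇒ 8.
Reduction 18 − 8 = 10.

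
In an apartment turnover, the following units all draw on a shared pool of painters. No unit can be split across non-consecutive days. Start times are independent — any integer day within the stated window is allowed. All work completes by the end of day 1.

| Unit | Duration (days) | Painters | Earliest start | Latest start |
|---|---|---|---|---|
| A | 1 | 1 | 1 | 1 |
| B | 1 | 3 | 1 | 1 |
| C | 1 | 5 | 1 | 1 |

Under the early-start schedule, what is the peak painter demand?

9

Early-start schedule: A@1, B@1, C@1.
Load per day: day 1: 9.
Peak is 9.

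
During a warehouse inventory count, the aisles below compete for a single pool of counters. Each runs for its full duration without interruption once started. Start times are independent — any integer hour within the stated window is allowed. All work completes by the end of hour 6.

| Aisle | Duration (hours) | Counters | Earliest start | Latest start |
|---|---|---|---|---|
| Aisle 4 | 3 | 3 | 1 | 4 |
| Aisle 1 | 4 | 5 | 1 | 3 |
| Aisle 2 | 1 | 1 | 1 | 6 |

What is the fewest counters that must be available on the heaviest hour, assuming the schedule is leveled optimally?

Early-start (Aisle 4@1, Aisle 1@1, Aisle 2@1) gives peak 9: h1:9  h2:8  h3:8  h4:5  h5:0  h6:0.
Shift Aisle 2→4.
Schedule Aisle 4@1, Aisle 1@1, Aisle 2@4: h1:8  h2:8  h3:8  h4:6  h5:0  h6:0 — peak 8.

8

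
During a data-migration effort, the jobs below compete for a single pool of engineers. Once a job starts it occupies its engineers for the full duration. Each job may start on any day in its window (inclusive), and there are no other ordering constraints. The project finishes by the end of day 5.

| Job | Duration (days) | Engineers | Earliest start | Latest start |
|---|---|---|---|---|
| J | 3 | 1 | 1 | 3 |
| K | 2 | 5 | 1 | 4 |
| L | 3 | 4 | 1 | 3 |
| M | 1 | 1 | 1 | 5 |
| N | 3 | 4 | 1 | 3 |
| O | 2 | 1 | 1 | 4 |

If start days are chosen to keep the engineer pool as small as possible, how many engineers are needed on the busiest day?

9

Early-start (J@1, K@1, L@1, M@1, N@1, O@1) gives peak 16: d1:16  d2:15  d3:9  d4:0  d5:0.
Shift L→3, N→3.
Schedule J@1, K@1, L@3, M@1, N@3, O@1: d1:8  d2:7  d3:9  d4:8  d5:8 — peak 9.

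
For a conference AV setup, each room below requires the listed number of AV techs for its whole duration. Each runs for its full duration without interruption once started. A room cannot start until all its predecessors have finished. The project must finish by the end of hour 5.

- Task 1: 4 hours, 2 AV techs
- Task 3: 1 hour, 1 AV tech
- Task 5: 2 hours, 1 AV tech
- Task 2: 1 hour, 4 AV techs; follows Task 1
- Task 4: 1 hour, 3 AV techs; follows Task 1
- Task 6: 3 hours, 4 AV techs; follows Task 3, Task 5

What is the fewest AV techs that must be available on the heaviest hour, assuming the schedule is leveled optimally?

11

Schedule Task 1@1, Task 3@1, Task 5@1, Task 2@5, Task 4@5, Task 6@3: h1:4  h2:3  h3:6  h4:6  h5:11 — peak 11.
No arrangement of the 2 feasible schedules does better.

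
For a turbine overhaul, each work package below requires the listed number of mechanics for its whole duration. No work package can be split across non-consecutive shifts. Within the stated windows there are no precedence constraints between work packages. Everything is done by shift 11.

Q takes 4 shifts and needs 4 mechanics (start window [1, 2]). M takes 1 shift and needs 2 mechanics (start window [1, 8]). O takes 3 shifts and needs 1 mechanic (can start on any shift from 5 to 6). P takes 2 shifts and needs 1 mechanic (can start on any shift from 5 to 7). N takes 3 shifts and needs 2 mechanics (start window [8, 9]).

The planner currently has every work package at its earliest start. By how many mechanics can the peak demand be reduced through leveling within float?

Early-start peak: s1:6  s2:4  s3:4  s4:4  s5:2  s6:2  s7:1  s8:2  s9:2  s10:2  s11:0 ⇒ 6.
Leveled (Q@1, M@5, O@5, P@5, N@8): s1:4  s2:4  s3:4  s4:4  s5:4  s6:2  s7:1  s8:2  s9:2  s10:2  s11:0 ⇒ 4.
Reduction 6 − 4 = 2.

2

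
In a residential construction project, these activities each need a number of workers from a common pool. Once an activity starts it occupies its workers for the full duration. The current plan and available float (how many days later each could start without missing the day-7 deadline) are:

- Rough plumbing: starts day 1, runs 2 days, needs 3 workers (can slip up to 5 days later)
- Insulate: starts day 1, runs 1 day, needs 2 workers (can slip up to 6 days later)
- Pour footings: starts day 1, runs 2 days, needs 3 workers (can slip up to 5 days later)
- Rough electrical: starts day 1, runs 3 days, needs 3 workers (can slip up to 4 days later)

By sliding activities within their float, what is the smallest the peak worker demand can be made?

5

Early-start (Rough plumbing@1, Insulate@1, Pour footings@1, Rough electrical@1) gives peak 11: d1:11  d2:9  d3:3  d4:0  d5:0  d6:0  d7:0.
Shift Pour footings→3, Rough electrical→5.
Schedule Rough plumbing@1, Insulate@1, Pour footings@3, Rough electrical@5: d1:5  d2:3  d3:3  d4:3  d5:3  d6:3  d7:3 — peak 5.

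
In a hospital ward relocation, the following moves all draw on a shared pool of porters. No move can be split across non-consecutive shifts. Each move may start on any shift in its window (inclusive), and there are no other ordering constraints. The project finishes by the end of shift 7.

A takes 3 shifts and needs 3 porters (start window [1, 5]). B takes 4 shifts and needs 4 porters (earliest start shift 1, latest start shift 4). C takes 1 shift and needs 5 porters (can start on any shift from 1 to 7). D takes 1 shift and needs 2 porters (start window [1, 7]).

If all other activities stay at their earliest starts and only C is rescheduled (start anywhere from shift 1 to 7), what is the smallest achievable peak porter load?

9

C@1: s1:14  s2:7  s3:7  s4:4  s5:0  s6:0  s7:0 → peak 14
C@2: s1:9  s2:12  s3:7  s4:4  s5:0  s6:0  s7:0 → peak 12
C@3: s1:9  s2:7  s3:12  s4:4  s5:0  s6:0  s7:0 → peak 12
C@4: s1:9  s2:7  s3:7  s4:9  s5:0  s6:0  s7:0 → peak 9
C@5: s1:9  s2:7  s3:7  s4:4  s5:5  s6:0  s7:0 → peak 9
C@6: s1:9  s2:7  s3:7  s4:4  s5:0  s6:5  s7:0 → peak 9
C@7: s1:9  s2:7  s3:7  s4:4  s5:0  s6:0  s7:5 → peak 9
Best is C@4, peak 9.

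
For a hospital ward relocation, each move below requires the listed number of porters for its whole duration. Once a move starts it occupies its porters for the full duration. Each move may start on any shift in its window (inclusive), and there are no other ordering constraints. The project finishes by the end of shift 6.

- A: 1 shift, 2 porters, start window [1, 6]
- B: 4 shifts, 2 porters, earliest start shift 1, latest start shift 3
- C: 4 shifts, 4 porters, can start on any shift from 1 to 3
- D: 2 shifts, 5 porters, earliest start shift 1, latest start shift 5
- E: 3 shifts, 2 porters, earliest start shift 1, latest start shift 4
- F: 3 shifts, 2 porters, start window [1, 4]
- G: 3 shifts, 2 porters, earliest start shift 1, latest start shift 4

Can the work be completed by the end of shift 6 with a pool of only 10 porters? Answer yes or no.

yes

Schedule A@1, B@1, C@1, D@5, E@1, F@2, G@4: s1:10  s2:10  s3:10  s4:10  s5:7  s6:7 — peak 10 ≤ 10.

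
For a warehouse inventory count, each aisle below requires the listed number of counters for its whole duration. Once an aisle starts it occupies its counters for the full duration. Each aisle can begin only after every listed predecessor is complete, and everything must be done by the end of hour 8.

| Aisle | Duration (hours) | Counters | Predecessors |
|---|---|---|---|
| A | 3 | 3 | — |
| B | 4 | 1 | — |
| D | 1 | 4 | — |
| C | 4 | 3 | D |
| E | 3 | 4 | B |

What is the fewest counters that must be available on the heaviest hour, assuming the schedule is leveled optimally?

Early-start (A@1, B@1, D@1, C@2, E@5) gives peak 8: h1:8  h2:7  h3:7  h4:4  h5:7  h6:4  h7:4  h8:0.
Shift D→4, C→5.
Schedule A@1, B@1, D@4, C@5, E@5: h1:4  h2:4  h3:4  h4:5  h5:7  h6:7  h7:7  h8:3 — peak 7.

7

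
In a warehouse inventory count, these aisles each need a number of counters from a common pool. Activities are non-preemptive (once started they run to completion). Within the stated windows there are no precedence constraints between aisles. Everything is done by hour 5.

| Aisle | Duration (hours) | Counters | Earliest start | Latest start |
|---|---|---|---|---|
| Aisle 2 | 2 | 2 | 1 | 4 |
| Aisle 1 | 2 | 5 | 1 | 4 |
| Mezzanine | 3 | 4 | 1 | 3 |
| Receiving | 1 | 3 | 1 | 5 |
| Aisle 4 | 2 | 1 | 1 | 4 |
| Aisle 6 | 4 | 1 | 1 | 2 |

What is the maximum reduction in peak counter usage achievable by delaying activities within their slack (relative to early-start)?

9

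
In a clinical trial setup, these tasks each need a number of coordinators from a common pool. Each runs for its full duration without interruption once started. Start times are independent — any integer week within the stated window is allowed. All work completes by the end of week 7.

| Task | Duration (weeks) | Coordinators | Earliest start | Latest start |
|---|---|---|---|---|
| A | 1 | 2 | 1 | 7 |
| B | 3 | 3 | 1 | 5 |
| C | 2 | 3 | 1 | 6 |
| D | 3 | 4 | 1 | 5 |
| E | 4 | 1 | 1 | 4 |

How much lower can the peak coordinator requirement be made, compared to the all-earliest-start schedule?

Early-start peak: w1:13  w2:11  w3:8  w4:1  w5:0  w6:0  w7:0 ⇒ 13.
Leveled (A@1, B@1, C@2, D@4, E@4): w1:5  w2:6  w3:6  w4:5  w5:5  w6:5  w7:1 ⇒ 6.
Reduction 13 − 6 = 7.

7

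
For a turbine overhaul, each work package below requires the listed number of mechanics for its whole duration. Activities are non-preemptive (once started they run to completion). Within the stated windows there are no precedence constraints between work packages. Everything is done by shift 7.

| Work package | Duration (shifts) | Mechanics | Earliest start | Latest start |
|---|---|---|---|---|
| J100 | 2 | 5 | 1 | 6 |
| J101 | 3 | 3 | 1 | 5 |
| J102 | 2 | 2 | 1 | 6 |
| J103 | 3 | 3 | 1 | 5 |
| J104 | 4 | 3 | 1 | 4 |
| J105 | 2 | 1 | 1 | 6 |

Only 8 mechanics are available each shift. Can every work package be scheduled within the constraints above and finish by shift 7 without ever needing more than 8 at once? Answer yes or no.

yes

Schedule J100@1, J101@1, J102@3, J103@3, J104@4, J105@5: s1:8  s2:8  s3:8  s4:8  s5:7  s6:4  s7:3 — peak 8 ≤ 8.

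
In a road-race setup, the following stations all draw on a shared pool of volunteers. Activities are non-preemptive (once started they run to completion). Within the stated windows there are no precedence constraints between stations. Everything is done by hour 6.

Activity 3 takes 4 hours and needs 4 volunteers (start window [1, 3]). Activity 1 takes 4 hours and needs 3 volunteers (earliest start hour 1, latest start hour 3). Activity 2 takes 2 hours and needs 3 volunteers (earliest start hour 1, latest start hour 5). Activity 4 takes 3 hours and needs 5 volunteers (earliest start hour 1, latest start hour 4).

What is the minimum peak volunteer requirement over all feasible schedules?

12

Early-start (Activity 3@1, Activity 1@1, Activity 2@1, Activity 4@1) gives peak 15: h1:15  h2:15  h3:12  h4:7  h5:0  h6:0.
Shift Activity 4→3.
Schedule Activity 3@1, Activity 1@1, Activity 2@1, Activity 4@3: h1:10  h2:10  h3:12  h4:12  h5:5  h6:0 — peak 12.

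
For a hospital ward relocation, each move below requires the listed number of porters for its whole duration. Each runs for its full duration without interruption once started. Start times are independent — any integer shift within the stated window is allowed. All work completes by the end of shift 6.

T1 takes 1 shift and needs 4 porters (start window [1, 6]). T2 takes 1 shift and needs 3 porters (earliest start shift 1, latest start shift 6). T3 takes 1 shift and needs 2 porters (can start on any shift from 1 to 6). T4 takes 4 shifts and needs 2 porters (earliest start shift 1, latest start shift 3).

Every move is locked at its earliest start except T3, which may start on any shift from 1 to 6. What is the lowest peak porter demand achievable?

9

T3@1: s1:11  s2:2  s3:2  s4:2  s5:0  s6:0 → peak 11
T3@2: s1:9  s2:4  s3:2  s4:2  s5:0  s6:0 → peak 9
T3@3: s1:9  s2:2  s3:4  s4:2  s5:0  s6:0 → peak 9
T3@4: s1:9  s2:2  s3:2  s4:4  s5:0  s6:0 → peak 9
T3@5: s1:9  s2:2  s3:2  s4:2  s5:2  s6:0 → peak 9
T3@6: s1:9  s2:2  s3:2  s4:2  s5:0  s6:2 → peak 9
Best is T3@2, peak 9.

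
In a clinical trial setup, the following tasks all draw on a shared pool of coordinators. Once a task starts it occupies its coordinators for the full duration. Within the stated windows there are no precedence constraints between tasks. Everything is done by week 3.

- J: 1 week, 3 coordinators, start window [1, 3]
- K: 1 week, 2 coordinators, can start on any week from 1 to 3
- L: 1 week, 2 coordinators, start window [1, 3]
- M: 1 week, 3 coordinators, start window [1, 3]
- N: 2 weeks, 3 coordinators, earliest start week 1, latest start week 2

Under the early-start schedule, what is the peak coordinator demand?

Early-start schedule: J@1, K@1, L@1, M@1, N@1.
Load per week: week 1: 13, week 2: 3, week 3: 0.
Peak is 13.

13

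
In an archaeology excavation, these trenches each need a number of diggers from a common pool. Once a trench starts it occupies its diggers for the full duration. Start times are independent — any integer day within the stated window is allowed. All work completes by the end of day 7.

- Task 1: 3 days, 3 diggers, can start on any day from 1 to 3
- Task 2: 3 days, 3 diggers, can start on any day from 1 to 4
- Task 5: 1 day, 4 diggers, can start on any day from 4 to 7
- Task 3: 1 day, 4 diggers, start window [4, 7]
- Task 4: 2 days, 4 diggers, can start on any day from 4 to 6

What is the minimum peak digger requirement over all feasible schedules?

Early-start (Task 1@1, Task 2@1, Task 5@4, Task 3@4, Task 4@4) gives peak 12: d1:6  d2:6  d3:6  d4:12  d5:4  d6:0  d7:0.
Shift Task 3→5, Task 4→6.
Schedule Task 1@1, Task 2@1, Task 5@4, Task 3@5, Task 4@6: d1:6  d2:6  d3:6  d4:4  d5:4  d6:4  d7:4 — peak 6.

6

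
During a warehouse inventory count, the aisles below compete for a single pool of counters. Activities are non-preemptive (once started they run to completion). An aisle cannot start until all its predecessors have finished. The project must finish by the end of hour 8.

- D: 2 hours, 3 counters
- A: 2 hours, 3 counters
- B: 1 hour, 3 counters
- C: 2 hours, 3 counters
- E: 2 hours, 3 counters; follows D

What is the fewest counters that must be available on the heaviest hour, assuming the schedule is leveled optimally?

Early-start (D@1, A@1, B@1, C@1, E@3) gives peak 12: h1:12  h2:9  h3:3  h4:3  h5:0  h6:0  h7:0  h8:0.
Shift B→3, C→3, E→4.
Schedule D@1, A@1, B@3, C@3, E@4: h1:6  h2:6  h3:6  h4:6  h5:3  h6:0  h7:0  h8:0 — peak 6.

6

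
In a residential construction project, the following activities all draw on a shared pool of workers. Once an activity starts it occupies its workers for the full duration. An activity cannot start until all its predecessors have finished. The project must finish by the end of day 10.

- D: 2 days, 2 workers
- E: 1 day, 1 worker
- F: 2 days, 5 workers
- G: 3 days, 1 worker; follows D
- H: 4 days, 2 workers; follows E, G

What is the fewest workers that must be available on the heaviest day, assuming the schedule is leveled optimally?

6

Early-start (D@1, E@1, F@1, G@3, H@6) gives peak 8: d1:8  d2:7  d3:1  d4:1  d5:1  d6:2  d7:2  d8:2  d9:2  d10:0.
Shift F→3.
Schedule D@1, E@1, F@3, G@3, H@6: d1:3  d2:2  d3:6  d4:6  d5:1  d6:2  d7:2  d8:2  d9:2  d10:0 — peak 6.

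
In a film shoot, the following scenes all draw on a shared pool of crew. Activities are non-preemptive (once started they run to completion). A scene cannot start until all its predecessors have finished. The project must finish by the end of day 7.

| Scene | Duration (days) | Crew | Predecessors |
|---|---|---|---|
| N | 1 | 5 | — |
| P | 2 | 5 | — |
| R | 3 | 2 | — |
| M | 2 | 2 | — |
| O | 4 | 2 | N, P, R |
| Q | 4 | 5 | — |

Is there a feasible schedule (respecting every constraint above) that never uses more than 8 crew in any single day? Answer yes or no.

The minimum achievable peak is 9; 8 < 9, so no feasible schedule stays within the cap.

no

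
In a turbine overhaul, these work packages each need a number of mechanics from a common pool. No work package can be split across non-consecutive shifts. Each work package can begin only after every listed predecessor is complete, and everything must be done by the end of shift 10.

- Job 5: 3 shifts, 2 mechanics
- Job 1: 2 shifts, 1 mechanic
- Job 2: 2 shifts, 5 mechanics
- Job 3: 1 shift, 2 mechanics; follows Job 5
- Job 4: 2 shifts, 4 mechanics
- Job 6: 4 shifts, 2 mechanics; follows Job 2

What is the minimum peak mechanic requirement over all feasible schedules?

Early-start (Job 5@1, Job 1@1, Job 2@1, Job 3@4, Job 4@1, Job 6@3) gives peak 12: s1:12  s2:12  s3:4  s4:4  s5:2  s6:2  s7:0  s8:0  s9:0  s10:0.
Shift Job 5→3, Job 1→3, Job 3→6, Job 4→7.
Schedule Job 5@3, Job 1@3, Job 2@1, Job 3@6, Job 4@7, Job 6@3: s1:5  s2:5  s3:5  s4:5  s5:4  s6:4  s7:4  s8:4  s9:0  s10:0 — peak 5.

5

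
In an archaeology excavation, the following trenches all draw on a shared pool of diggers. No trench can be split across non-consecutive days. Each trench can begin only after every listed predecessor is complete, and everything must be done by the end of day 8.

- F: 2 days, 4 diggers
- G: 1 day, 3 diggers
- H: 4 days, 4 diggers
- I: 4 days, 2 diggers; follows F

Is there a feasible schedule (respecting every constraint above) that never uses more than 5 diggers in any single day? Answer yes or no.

The minimum achievable peak is 6; 5 < 6, so no feasible schedule stays within the cap.

no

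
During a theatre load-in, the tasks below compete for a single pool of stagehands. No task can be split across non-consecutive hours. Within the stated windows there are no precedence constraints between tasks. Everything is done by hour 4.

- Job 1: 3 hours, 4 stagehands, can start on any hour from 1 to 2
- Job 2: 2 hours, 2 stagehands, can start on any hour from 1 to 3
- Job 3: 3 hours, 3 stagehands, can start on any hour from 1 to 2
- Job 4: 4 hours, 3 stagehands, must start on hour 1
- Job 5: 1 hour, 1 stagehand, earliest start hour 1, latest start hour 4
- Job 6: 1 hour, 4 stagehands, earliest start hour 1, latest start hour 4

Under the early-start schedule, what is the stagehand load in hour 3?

At early start, hour 3 has: Job 1, Job 3, Job 4.
Demand: 4 + 3 + 3 = 10.

10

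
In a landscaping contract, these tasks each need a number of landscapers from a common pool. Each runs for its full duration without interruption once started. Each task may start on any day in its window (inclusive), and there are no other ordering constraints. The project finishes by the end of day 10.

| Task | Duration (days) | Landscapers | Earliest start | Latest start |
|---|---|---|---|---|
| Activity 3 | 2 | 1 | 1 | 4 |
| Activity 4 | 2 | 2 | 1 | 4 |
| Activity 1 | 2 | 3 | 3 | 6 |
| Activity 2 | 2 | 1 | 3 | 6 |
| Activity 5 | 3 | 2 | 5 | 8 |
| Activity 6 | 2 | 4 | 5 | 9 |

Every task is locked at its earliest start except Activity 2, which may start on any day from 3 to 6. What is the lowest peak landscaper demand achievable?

6

Activity 2@3: d1:3  d2:3  d3:4  d4:4  d5:6  d6:6  d7:2  d8:0  d9:0  d10:0 → peak 6
Activity 2@4: d1:3  d2:3  d3:3  d4:4  d5:7  d6:6  d7:2  d8:0  d9:0  d10:0 → peak 7
Activity 2@5: d1:3  d2:3  d3:3  d4:3  d5:7  d6:7  d7:2  d8:0  d9:0  d10:0 → peak 7
Activity 2@6: d1:3  d2:3  d3:3  d4:3  d5:6  d6:7  d7:3  d8:0  d9:0  d10:0 → peak 7
Best is Activity 2@3, peak 6.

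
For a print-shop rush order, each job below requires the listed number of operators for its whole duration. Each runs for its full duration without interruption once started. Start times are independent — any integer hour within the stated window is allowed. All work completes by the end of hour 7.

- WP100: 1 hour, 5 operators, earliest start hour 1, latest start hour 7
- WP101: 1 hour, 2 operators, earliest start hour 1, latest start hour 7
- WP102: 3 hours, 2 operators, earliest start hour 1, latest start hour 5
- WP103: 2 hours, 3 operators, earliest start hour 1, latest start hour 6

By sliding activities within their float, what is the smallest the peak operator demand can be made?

5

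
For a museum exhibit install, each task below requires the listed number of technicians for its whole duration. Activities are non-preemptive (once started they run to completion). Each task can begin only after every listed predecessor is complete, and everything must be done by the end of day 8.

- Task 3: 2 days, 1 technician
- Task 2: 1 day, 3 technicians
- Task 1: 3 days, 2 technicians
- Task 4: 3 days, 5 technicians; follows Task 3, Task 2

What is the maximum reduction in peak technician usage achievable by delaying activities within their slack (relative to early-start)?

2

Early-start peak: d1:6  d2:3  d3:7  d4:5  d5:5  d6:0  d7:0  d8:0 ⇒ 7.
Leveled (Task 3@1, Task 2@1, Task 1@2, Task 4@5): d1:4  d2:3  d3:2  d4:2  d5:5  d6:5  d7:5  d8:0 ⇒ 5.
Reduction 7 − 5 = 2.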